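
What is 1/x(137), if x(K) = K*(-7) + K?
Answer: -1/822 ≈ -0.0012165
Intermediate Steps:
x(K) = -6*K (x(K) = -7*K + K = -6*K)
1/x(137) = 1/(-6*137) = 1/(-822) = -1/822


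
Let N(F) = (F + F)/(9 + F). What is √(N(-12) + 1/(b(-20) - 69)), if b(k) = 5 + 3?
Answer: √29707/61 ≈ 2.8255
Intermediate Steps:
N(F) = 2*F/(9 + F) (N(F) = (2*F)/(9 + F) = 2*F/(9 + F))
b(k) = 8
√(N(-12) + 1/(b(-20) - 69)) = √(2*(-12)/(9 - 12) + 1/(8 - 69)) = √(2*(-12)/(-3) + 1/(-61)) = √(2*(-12)*(-⅓) - 1/61) = √(8 - 1/61) = √(487/61) = √29707/61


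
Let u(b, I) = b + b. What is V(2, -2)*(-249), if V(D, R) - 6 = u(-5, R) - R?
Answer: 498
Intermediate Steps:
u(b, I) = 2*b
V(D, R) = -4 - R (V(D, R) = 6 + (2*(-5) - R) = 6 + (-10 - R) = -4 - R)
V(2, -2)*(-249) = (-4 - 1*(-2))*(-249) = (-4 + 2)*(-249) = -2*(-249) = 498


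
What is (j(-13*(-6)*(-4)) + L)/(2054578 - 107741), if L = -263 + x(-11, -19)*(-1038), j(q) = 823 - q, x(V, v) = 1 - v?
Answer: -19888/1946837 ≈ -0.010216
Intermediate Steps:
L = -21023 (L = -263 + (1 - 1*(-19))*(-1038) = -263 + (1 + 19)*(-1038) = -263 + 20*(-1038) = -263 - 20760 = -21023)
(j(-13*(-6)*(-4)) + L)/(2054578 - 107741) = ((823 - (-13*(-6))*(-4)) - 21023)/(2054578 - 107741) = ((823 - 78*(-4)) - 21023)/1946837 = ((823 - 1*(-312)) - 21023)*(1/1946837) = ((823 + 312) - 21023)*(1/1946837) = (1135 - 21023)*(1/1946837) = -19888*1/1946837 = -19888/1946837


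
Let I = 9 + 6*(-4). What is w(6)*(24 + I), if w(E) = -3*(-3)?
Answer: 81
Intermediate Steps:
w(E) = 9
I = -15 (I = 9 - 24 = -15)
w(6)*(24 + I) = 9*(24 - 15) = 9*9 = 81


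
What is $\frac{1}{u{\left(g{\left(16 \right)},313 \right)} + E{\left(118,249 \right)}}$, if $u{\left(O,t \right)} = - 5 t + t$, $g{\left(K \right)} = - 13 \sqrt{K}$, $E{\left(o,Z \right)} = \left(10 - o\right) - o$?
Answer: $- \frac{1}{1478} \approx -0.00067659$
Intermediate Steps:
$E{\left(o,Z \right)} = 10 - 2 o$
$u{\left(O,t \right)} = - 4 t$
$\frac{1}{u{\left(g{\left(16 \right)},313 \right)} + E{\left(118,249 \right)}} = \frac{1}{\left(-4\right) 313 + \left(10 - 236\right)} = \frac{1}{-1252 + \left(10 - 236\right)} = \frac{1}{-1252 - 226} = \frac{1}{-1478} = - \frac{1}{1478}$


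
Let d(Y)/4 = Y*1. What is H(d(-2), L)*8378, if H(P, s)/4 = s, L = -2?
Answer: -67024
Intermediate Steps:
d(Y) = 4*Y (d(Y) = 4*(Y*1) = 4*Y)
H(P, s) = 4*s
H(d(-2), L)*8378 = (4*(-2))*8378 = -8*8378 = -67024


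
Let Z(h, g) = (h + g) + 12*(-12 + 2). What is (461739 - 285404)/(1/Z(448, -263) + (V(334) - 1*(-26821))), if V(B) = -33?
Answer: 11461775/1741221 ≈ 6.5826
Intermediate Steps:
Z(h, g) = -120 + g + h (Z(h, g) = (g + h) + 12*(-10) = (g + h) - 120 = -120 + g + h)
(461739 - 285404)/(1/Z(448, -263) + (V(334) - 1*(-26821))) = (461739 - 285404)/(1/(-120 - 263 + 448) + (-33 - 1*(-26821))) = 176335/(1/65 + (-33 + 26821)) = 176335/(1/65 + 26788) = 176335/(1741221/65) = 176335*(65/1741221) = 11461775/1741221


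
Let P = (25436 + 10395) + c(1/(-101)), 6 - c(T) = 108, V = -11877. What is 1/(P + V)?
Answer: 1/23852 ≈ 4.1925e-5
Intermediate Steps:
c(T) = -102 (c(T) = 6 - 1*108 = 6 - 108 = -102)
P = 35729 (P = (25436 + 10395) - 102 = 35831 - 102 = 35729)
1/(P + V) = 1/(35729 - 11877) = 1/23852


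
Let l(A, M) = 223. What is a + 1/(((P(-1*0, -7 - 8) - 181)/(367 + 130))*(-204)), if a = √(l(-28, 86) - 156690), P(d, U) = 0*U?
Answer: 497/36924 + I*√156467 ≈ 0.01346 + 395.56*I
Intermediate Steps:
P(d, U) = 0
a = I*√156467 (a = √(223 - 156690) = √(-156467) = I*√156467 ≈ 395.56*I)
a + 1/(((P(-1*0, -7 - 8) - 181)/(367 + 130))*(-204)) = I*√156467 + 1/(((0 - 181)/(367 + 130))*(-204)) = I*√156467 + 1/(-181/497*(-204)) = I*√156467 + 1/(36924/497) = I*√156467 + 497/36924 = 497/36924 + I*√156467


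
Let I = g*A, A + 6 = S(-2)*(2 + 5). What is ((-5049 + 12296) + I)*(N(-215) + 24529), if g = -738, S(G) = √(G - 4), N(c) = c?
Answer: 283865950 - 125606124*I*√6 ≈ 2.8387e+8 - 3.0767e+8*I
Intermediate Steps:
S(G) = √(-4 + G)
A = -6 + 7*I*√6 (A = -6 + √(-4 - 2)*(2 + 5) = -6 + √(-6)*7 = -6 + (I*√6)*7 = -6 + 7*I*√6 ≈ -6.0 + 17.146*I)
I = 4428 - 5166*I*√6 (I = -738*(-6 + 7*I*√6) = 4428 - 5166*I*√6 ≈ 4428.0 - 12654.0*I)
((-5049 + 12296) + I)*(N(-215) + 24529) = ((-5049 + 12296) + (4428 - 5166*I*√6))*(-215 + 24529) = (7247 + (4428 - 5166*I*√6))*24314 = (11675 - 5166*I*√6)*24314 = 283865950 - 125606124*I*√6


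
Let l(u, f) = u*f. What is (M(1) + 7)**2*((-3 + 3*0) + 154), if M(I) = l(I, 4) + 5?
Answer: 38656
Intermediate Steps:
l(u, f) = f*u
M(I) = 5 + 4*I (M(I) = 4*I + 5 = 5 + 4*I)
(M(1) + 7)**2*((-3 + 3*0) + 154) = ((5 + 4*1) + 7)**2*((-3 + 3*0) + 154) = ((5 + 4) + 7)**2*((-3 + 0) + 154) = (9 + 7)**2*(-3 + 154) = 16**2*151 = 256*151 = 38656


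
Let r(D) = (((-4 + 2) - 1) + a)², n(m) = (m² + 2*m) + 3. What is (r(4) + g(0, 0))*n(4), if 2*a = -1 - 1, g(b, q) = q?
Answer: 432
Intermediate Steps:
a = -1 (a = (-1 - 1)/2 = (½)*(-2) = -1)
n(m) = 3 + m² + 2*m
r(D) = 16 (r(D) = (((-4 + 2) - 1) - 1)² = ((-2 - 1) - 1)² = (-3 - 1)² = (-4)² = 16)
(r(4) + g(0, 0))*n(4) = (16 + 0)*(3 + 4² + 2*4) = 16*(3 + 16 + 8) = 16*27 = 432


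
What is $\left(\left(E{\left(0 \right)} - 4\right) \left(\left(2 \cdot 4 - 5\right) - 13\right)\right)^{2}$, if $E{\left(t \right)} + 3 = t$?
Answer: $4900$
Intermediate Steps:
$E{\left(t \right)} = -3 + t$
$\left(\left(E{\left(0 \right)} - 4\right) \left(\left(2 \cdot 4 - 5\right) - 13\right)\right)^{2} = \left(\left(\left(-3 + 0\right) - 4\right) \left(\left(2 \cdot 4 - 5\right) - 13\right)\right)^{2} = \left(\left(-3 - 4\right) \left(\left(8 - 5\right) - 13\right)\right)^{2} = \left(- 7 \left(3 - 13\right)\right)^{2} = \left(\left(-7\right) \left(-10\right)\right)^{2} = 70^{2} = 4900$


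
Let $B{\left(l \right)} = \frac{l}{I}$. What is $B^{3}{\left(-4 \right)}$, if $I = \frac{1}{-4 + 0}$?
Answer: $4096$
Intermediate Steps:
$I = - \frac{1}{4}$ ($I = \frac{1}{-4} = - \frac{1}{4} \approx -0.25$)
$B{\left(l \right)} = - 4 l$ ($B{\left(l \right)} = \frac{l}{- \frac{1}{4}} = l \left(-4\right) = - 4 l$)
$B^{3}{\left(-4 \right)} = \left(\left(-4\right) \left(-4\right)\right)^{3} = 16^{3} = 4096$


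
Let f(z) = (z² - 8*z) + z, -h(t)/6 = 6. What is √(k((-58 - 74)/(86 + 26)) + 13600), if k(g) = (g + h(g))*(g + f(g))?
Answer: √2041495729/392 ≈ 115.26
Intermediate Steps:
h(t) = -36 (h(t) = -6*6 = -36)
f(z) = z² - 7*z
k(g) = (-36 + g)*(g + g*(-7 + g)) (k(g) = (g - 36)*(g + g*(-7 + g)) = (-36 + g)*(g + g*(-7 + g)))
√(k((-58 - 74)/(86 + 26)) + 13600) = √(((-58 - 74)/(86 + 26))*(216 + ((-58 - 74)/(86 + 26))² - 42*(-58 - 74)/(86 + 26)) + 13600) = √((-132/112)*(216 + (-132/112)² - (-5544)/112) + 13600) = √((-132*1/112)*(216 + (-132*1/112)² - (-5544)/112) + 13600) = √(-33*(216 + (-33/28)² - 42*(-33/28))/28 + 13600) = √(-33*(216 + 1089/784 + 99/2)/28 + 13600) = √(-33/28*209241/784 + 13600) = √(-6904953/21952 + 13600) = √(291642247/21952) = √2041495729/392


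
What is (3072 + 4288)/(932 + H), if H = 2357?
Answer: 320/143 ≈ 2.2378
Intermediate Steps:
(3072 + 4288)/(932 + H) = (3072 + 4288)/(932 + 2357) = 7360/3289 = 7360*(1/3289) = 320/143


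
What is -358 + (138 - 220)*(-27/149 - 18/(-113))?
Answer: -5997388/16837 ≈ -356.20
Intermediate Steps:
-358 + (138 - 220)*(-27/149 - 18/(-113)) = -358 - 82*(-27*1/149 - 18*(-1/113)) = -358 - 82*(-27/149 + 18/113) = -358 - 82*(-369/16837) = -358 + 30258/16837 = -5997388/16837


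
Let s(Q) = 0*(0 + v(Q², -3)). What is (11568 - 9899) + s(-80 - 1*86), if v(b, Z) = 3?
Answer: 1669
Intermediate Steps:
s(Q) = 0 (s(Q) = 0*(0 + 3) = 0*3 = 0)
(11568 - 9899) + s(-80 - 1*86) = (11568 - 9899) + 0 = 1669 + 0 = 1669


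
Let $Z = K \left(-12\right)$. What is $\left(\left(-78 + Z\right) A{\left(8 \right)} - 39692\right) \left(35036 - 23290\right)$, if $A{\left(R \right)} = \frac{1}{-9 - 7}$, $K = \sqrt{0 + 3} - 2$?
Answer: $- \frac{1864730357}{4} + \frac{17619 \sqrt{3}}{2} \approx -4.6617 \cdot 10^{8}$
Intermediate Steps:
$K = -2 + \sqrt{3}$ ($K = \sqrt{3} - 2 = -2 + \sqrt{3} \approx -0.26795$)
$A{\left(R \right)} = - \frac{1}{16}$ ($A{\left(R \right)} = \frac{1}{-16} = - \frac{1}{16}$)
$Z = 24 - 12 \sqrt{3}$ ($Z = \left(-2 + \sqrt{3}\right) \left(-12\right) = 24 - 12 \sqrt{3} \approx 3.2154$)
$\left(\left(-78 + Z\right) A{\left(8 \right)} - 39692\right) \left(35036 - 23290\right) = \left(\left(-78 + \left(24 - 12 \sqrt{3}\right)\right) \left(- \frac{1}{16}\right) - 39692\right) \left(35036 - 23290\right) = \left(\left(-54 - 12 \sqrt{3}\right) \left(- \frac{1}{16}\right) - 39692\right) 11746 = \left(\left(\frac{27}{8} + \frac{3 \sqrt{3}}{4}\right) - 39692\right) 11746 = \left(- \frac{317509}{8} + \frac{3 \sqrt{3}}{4}\right) 11746 = - \frac{1864730357}{4} + \frac{17619 \sqrt{3}}{2}$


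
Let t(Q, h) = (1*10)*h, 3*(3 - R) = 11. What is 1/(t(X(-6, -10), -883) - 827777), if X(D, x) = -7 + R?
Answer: -1/836607 ≈ -1.1953e-6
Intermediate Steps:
R = -⅔ (R = 3 - ⅓*11 = 3 - 11/3 = -⅔ ≈ -0.66667)
X(D, x) = -23/3 (X(D, x) = -7 - ⅔ = -23/3)
t(Q, h) = 10*h
1/(t(X(-6, -10), -883) - 827777) = 1/(10*(-883) - 827777) = 1/(-8830 - 827777) = 1/(-836607) = -1/836607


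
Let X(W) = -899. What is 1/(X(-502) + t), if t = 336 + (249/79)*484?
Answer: 79/76039 ≈ 0.0010389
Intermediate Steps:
t = 147060/79 (t = 336 + (249*(1/79))*484 = 336 + (249/79)*484 = 336 + 120516/79 = 147060/79 ≈ 1861.5)
1/(X(-502) + t) = 1/(-899 + 147060/79) = 1/(76039/79) = 79/76039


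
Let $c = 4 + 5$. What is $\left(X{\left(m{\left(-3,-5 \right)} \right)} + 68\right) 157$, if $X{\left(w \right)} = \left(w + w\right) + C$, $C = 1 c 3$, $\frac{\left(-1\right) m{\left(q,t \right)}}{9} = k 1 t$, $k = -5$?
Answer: $-55735$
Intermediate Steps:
$m{\left(q,t \right)} = 45 t$ ($m{\left(q,t \right)} = - 9 \left(-5\right) 1 t = - 9 \left(- 5 t\right) = 45 t$)
$c = 9$
$C = 27$ ($C = 1 \cdot 9 \cdot 3 = 9 \cdot 3 = 27$)
$X{\left(w \right)} = 27 + 2 w$ ($X{\left(w \right)} = \left(w + w\right) + 27 = 2 w + 27 = 27 + 2 w$)
$\left(X{\left(m{\left(-3,-5 \right)} \right)} + 68\right) 157 = \left(\left(27 + 2 \cdot 45 \left(-5\right)\right) + 68\right) 157 = \left(\left(27 + 2 \left(-225\right)\right) + 68\right) 157 = \left(\left(27 - 450\right) + 68\right) 157 = \left(-423 + 68\right) 157 = \left(-355\right) 157 = -55735$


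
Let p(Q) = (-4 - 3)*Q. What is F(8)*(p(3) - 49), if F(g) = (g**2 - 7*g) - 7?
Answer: -70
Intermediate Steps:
p(Q) = -7*Q
F(g) = -7 + g**2 - 7*g
F(8)*(p(3) - 49) = (-7 + 8**2 - 7*8)*(-7*3 - 49) = (-7 + 64 - 56)*(-21 - 49) = 1*(-70) = -70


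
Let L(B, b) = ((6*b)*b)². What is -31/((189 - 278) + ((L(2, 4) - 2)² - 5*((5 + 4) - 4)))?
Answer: -31/84897682 ≈ -3.6515e-7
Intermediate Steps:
L(B, b) = 36*b⁴ (L(B, b) = (6*b²)² = 36*b⁴)
-31/((189 - 278) + ((L(2, 4) - 2)² - 5*((5 + 4) - 4))) = -31/((189 - 278) + ((36*4⁴ - 2)² - 5*((5 + 4) - 4))) = -31/(-89 + ((36*256 - 2)² - 5*(9 - 4))) = -31/(-89 + ((9216 - 2)² - 5*5)) = -31/(-89 + (9214² - 25)) = -31/(-89 + (84897796 - 25)) = -31/(-89 + 84897771) = -31/84897682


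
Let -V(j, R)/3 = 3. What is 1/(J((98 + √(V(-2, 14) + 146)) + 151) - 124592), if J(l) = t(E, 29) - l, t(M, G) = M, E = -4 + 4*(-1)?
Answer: -124849/15587272664 + √137/15587272664 ≈ -8.0089e-6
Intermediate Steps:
E = -8 (E = -4 - 4 = -8)
V(j, R) = -9 (V(j, R) = -3*3 = -9)
J(l) = -8 - l
1/(J((98 + √(V(-2, 14) + 146)) + 151) - 124592) = 1/((-8 - ((98 + √(-9 + 146)) + 151)) - 124592) = 1/((-8 - ((98 + √137) + 151)) - 124592) = 1/((-8 - (249 + √137)) - 124592) = 1/((-8 + (-249 - √137)) - 124592) = 1/((-257 - √137) - 124592) = 1/(-124849 - √137)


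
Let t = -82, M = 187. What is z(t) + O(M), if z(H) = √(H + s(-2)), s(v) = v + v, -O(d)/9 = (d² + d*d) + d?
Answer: -631125 + I*√86 ≈ -6.3113e+5 + 9.2736*I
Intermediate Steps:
O(d) = -18*d² - 9*d (O(d) = -9*((d² + d*d) + d) = -9*((d² + d²) + d) = -9*(2*d² + d) = -9*(d + 2*d²) = -18*d² - 9*d)
s(v) = 2*v
z(H) = √(-4 + H) (z(H) = √(H + 2*(-2)) = √(H - 4) = √(-4 + H))
z(t) + O(M) = √(-4 - 82) - 9*187*(1 + 2*187) = √(-86) - 9*187*(1 + 374) = I*√86 - 9*187*375 = I*√86 - 631125 = -631125 + I*√86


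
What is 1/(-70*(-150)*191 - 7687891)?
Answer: -1/5682391 ≈ -1.7598e-7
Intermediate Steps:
1/(-70*(-150)*191 - 7687891) = 1/(10500*191 - 7687891) = 1/(2005500 - 7687891) = 1/(-5682391) = -1/5682391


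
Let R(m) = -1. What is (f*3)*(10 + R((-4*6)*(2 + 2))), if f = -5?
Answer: -135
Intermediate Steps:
(f*3)*(10 + R((-4*6)*(2 + 2))) = (-5*3)*(10 - 1) = -15*9 = -135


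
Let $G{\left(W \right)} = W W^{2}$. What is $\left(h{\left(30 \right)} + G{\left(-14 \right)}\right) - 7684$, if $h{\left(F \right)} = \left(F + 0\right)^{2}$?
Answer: $-9528$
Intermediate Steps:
$h{\left(F \right)} = F^{2}$
$G{\left(W \right)} = W^{3}$
$\left(h{\left(30 \right)} + G{\left(-14 \right)}\right) - 7684 = \left(30^{2} + \left(-14\right)^{3}\right) - 7684 = \left(900 - 2744\right) - 7684 = -1844 - 7684 = -9528$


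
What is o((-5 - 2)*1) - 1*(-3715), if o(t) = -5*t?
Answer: 3750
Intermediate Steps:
o((-5 - 2)*1) - 1*(-3715) = -5*(-5 - 2) - 1*(-3715) = -(-35) + 3715 = -5*(-7) + 3715 = 35 + 3715 = 3750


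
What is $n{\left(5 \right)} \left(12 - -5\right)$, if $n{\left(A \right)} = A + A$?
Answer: $170$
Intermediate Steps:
$n{\left(A \right)} = 2 A$
$n{\left(5 \right)} \left(12 - -5\right) = 2 \cdot 5 \left(12 - -5\right) = 10 \left(12 + 5\right) = 10 \cdot 17 = 170$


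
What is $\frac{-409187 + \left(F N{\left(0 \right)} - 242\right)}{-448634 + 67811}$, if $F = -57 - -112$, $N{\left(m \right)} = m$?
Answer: $\frac{409429}{380823} \approx 1.0751$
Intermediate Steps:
$F = 55$ ($F = -57 + 112 = 55$)
$\frac{-409187 + \left(F N{\left(0 \right)} - 242\right)}{-448634 + 67811} = \frac{-409187 + \left(55 \cdot 0 - 242\right)}{-448634 + 67811} = \frac{-409187 + \left(0 - 242\right)}{-380823} = \left(-409187 - 242\right) \left(- \frac{1}{380823}\right) = \left(-409429\right) \left(- \frac{1}{380823}\right) = \frac{409429}{380823}$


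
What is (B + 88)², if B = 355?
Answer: 196249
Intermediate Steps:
(B + 88)² = (355 + 88)² = 443² = 196249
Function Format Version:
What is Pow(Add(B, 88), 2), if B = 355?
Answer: 196249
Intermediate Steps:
Pow(Add(B, 88), 2) = Pow(Add(355, 88), 2) = Pow(443, 2) = 196249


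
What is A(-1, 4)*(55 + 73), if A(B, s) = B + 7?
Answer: 768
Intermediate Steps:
A(B, s) = 7 + B
A(-1, 4)*(55 + 73) = (7 - 1)*(55 + 73) = 6*128 = 768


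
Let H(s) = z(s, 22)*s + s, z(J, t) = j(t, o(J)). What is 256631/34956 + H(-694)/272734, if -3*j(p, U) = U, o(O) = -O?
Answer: 37789881181/4766844852 ≈ 7.9277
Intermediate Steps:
j(p, U) = -U/3
z(J, t) = J/3 (z(J, t) = -(-1)*J/3 = J/3)
H(s) = s + s²/3 (H(s) = (s/3)*s + s = s²/3 + s = s + s²/3)
256631/34956 + H(-694)/272734 = 256631/34956 + ((⅓)*(-694)*(3 - 694))/272734 = 256631*(1/34956) + ((⅓)*(-694)*(-691))*(1/272734) = 256631/34956 + (479554/3)*(1/272734) = 256631/34956 + 239777/409101 = 37789881181/4766844852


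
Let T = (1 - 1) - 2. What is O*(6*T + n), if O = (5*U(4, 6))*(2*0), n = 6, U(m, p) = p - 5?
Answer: 0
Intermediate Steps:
U(m, p) = -5 + p
T = -2 (T = 0 - 2 = -2)
O = 0 (O = (5*(-5 + 6))*(2*0) = (5*1)*0 = 5*0 = 0)
O*(6*T + n) = 0*(6*(-2) + 6) = 0*(-12 + 6) = 0*(-6) = 0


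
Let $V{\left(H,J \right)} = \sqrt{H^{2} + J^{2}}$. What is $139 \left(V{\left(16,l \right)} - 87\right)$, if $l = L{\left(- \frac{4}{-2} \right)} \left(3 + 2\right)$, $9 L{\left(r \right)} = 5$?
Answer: $-12093 + \frac{139 \sqrt{21361}}{9} \approx -9835.7$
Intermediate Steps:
$L{\left(r \right)} = \frac{5}{9}$ ($L{\left(r \right)} = \frac{1}{9} \cdot 5 = \frac{5}{9}$)
$l = \frac{25}{9}$ ($l = \frac{5 \left(3 + 2\right)}{9} = \frac{5}{9} \cdot 5 = \frac{25}{9} \approx 2.7778$)
$139 \left(V{\left(16,l \right)} - 87\right) = 139 \left(\sqrt{16^{2} + \left(\frac{25}{9}\right)^{2}} - 87\right) = 139 \left(\sqrt{256 + \frac{625}{81}} - 87\right) = 139 \left(\sqrt{\frac{21361}{81}} - 87\right) = 139 \left(\frac{\sqrt{21361}}{9} - 87\right) = 139 \left(-87 + \frac{\sqrt{21361}}{9}\right) = -12093 + \frac{139 \sqrt{21361}}{9}$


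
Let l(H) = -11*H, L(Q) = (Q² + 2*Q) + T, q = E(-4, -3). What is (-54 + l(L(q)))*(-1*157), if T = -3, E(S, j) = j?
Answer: 8478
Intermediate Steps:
q = -3
L(Q) = -3 + Q² + 2*Q (L(Q) = (Q² + 2*Q) - 3 = -3 + Q² + 2*Q)
(-54 + l(L(q)))*(-1*157) = (-54 - 11*(-3 + (-3)² + 2*(-3)))*(-1*157) = (-54 - 11*(-3 + 9 - 6))*(-157) = (-54 - 11*0)*(-157) = (-54 + 0)*(-157) = -54*(-157) = 8478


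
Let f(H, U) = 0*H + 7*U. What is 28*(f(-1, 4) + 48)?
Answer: 2128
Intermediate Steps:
f(H, U) = 7*U (f(H, U) = 0 + 7*U = 7*U)
28*(f(-1, 4) + 48) = 28*(7*4 + 48) = 28*(28 + 48) = 28*76 = 2128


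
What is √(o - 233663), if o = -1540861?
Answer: 2*I*√443631 ≈ 1332.1*I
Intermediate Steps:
√(o - 233663) = √(-1540861 - 233663) = √(-1774524) = 2*I*√443631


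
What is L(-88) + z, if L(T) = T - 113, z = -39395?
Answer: -39596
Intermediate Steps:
L(T) = -113 + T
L(-88) + z = (-113 - 88) - 39395 = -201 - 39395 = -39596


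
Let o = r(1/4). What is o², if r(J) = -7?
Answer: 49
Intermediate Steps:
o = -7
o² = (-7)² = 49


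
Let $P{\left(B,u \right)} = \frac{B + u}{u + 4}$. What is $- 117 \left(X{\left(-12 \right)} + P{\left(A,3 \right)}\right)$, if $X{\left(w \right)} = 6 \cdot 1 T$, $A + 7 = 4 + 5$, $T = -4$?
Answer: $\frac{19071}{7} \approx 2724.4$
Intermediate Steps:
$A = 2$ ($A = -7 + \left(4 + 5\right) = -7 + 9 = 2$)
$P{\left(B,u \right)} = \frac{B + u}{4 + u}$
$X{\left(w \right)} = -24$ ($X{\left(w \right)} = 6 \cdot 1 \left(-4\right) = 6 \left(-4\right) = -24$)
$- 117 \left(X{\left(-12 \right)} + P{\left(A,3 \right)}\right) = - 117 \left(-24 + \frac{2 + 3}{4 + 3}\right) = - 117 \left(-24 + \frac{1}{7} \cdot 5\right) = - 117 \left(-24 + \frac{5}{7}\right) = \left(-117\right) \left(- \frac{163}{7}\right) = \frac{19071}{7}$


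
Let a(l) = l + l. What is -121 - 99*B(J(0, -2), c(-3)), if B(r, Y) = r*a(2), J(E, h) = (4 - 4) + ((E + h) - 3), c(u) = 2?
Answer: 1859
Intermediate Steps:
J(E, h) = -3 + E + h (J(E, h) = 0 + (-3 + E + h) = -3 + E + h)
a(l) = 2*l
B(r, Y) = 4*r (B(r, Y) = r*(2*2) = r*4 = 4*r)
-121 - 99*B(J(0, -2), c(-3)) = -121 - 396*(-3 + 0 - 2) = -121 - 396*(-5) = -121 - 99*(-20) = -121 + 1980 = 1859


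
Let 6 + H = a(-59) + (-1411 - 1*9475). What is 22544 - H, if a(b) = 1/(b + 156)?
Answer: 3243291/97 ≈ 33436.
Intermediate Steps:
a(b) = 1/(156 + b)
H = -1056523/97 (H = -6 + (1/(156 - 59) + (-1411 - 1*9475)) = -6 + (1/97 + (-1411 - 9475)) = -6 + (1/97 - 10886) = -6 - 1055941/97 = -1056523/97 ≈ -10892.)
22544 - H = 22544 - 1*(-1056523/97) = 22544 + 1056523/97 = 3243291/97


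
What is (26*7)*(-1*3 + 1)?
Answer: -364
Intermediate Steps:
(26*7)*(-1*3 + 1) = 182*(-3 + 1) = 182*(-2) = -364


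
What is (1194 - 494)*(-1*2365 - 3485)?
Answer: -4095000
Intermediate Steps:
(1194 - 494)*(-1*2365 - 3485) = 700*(-2365 - 3485) = 700*(-5850) = -4095000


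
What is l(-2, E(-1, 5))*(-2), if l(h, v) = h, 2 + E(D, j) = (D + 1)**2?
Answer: 4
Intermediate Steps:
E(D, j) = -2 + (1 + D)**2 (E(D, j) = -2 + (D + 1)**2 = -2 + (1 + D)**2)
l(-2, E(-1, 5))*(-2) = -2*(-2) = 4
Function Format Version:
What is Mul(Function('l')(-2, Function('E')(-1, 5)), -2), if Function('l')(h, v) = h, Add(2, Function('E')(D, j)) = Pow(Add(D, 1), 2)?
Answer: 4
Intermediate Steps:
Function('E')(D, j) = Add(-2, Pow(Add(1, D), 2)) (Function('E')(D, j) = Add(-2, Pow(Add(D, 1), 2)) = Add(-2, Pow(Add(1, D), 2)))
Mul(Function('l')(-2, Function('E')(-1, 5)), -2) = Mul(-2, -2) = 4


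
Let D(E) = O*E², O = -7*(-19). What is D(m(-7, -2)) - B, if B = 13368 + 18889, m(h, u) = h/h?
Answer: -32124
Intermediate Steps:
O = 133
m(h, u) = 1
D(E) = 133*E²
B = 32257
D(m(-7, -2)) - B = 133*1² - 1*32257 = 133*1 - 32257 = 133 - 32257 = -32124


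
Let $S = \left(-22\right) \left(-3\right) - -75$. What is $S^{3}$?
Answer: $2803221$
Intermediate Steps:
$S = 141$ ($S = 66 + 75 = 141$)
$S^{3} = 141^{3} = 2803221$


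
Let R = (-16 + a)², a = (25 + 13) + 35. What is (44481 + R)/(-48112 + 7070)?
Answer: -23865/20521 ≈ -1.1630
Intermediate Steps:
a = 73 (a = 38 + 35 = 73)
R = 3249 (R = (-16 + 73)² = 57² = 3249)
(44481 + R)/(-48112 + 7070) = (44481 + 3249)/(-48112 + 7070) = 47730/(-41042) = 47730*(-1/41042) = -23865/20521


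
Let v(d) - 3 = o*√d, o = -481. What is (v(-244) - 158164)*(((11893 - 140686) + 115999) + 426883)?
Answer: -65492730329 - 398353618*I*√61 ≈ -6.5493e+10 - 3.1112e+9*I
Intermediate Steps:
v(d) = 3 - 481*√d
(v(-244) - 158164)*(((11893 - 140686) + 115999) + 426883) = ((3 - 962*I*√61) - 158164)*(((11893 - 140686) + 115999) + 426883) = ((3 - 962*I*√61) - 158164)*((-128793 + 115999) + 426883) = ((3 - 962*I*√61) - 158164)*(-12794 + 426883) = (-158161 - 962*I*√61)*414089 = -65492730329 - 398353618*I*√61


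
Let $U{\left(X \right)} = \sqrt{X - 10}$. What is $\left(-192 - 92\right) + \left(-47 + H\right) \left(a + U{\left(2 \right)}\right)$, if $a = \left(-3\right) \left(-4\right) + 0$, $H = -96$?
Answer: $-2000 - 286 i \sqrt{2} \approx -2000.0 - 404.46 i$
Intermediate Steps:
$a = 12$ ($a = 12 + 0 = 12$)
$U{\left(X \right)} = \sqrt{-10 + X}$
$\left(-192 - 92\right) + \left(-47 + H\right) \left(a + U{\left(2 \right)}\right) = \left(-192 - 92\right) + \left(-47 - 96\right) \left(12 + \sqrt{-10 + 2}\right) = -284 - 143 \left(12 + \sqrt{-8}\right) = -284 - 143 \left(12 + 2 i \sqrt{2}\right) = -284 - \left(1716 + 286 i \sqrt{2}\right) = -2000 - 286 i \sqrt{2}$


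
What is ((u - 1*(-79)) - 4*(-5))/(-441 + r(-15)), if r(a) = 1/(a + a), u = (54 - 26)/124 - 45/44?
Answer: -2009235/9023542 ≈ -0.22267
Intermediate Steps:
u = -1087/1364 (u = 28*(1/124) - 45*1/44 = 7/31 - 45/44 = -1087/1364 ≈ -0.79692)
r(a) = 1/(2*a)
((u - 1*(-79)) - 4*(-5))/(-441 + r(-15)) = ((-1087/1364 - 1*(-79)) - 4*(-5))/(-441 + (½)/(-15)) = ((-1087/1364 + 79) + 20)/(-441 + (½)*(-1/15)) = (106669/1364 + 20)/(-441 - 1/30) = 133949/(1364*(-13231/30)) = (133949/1364)*(-30/13231) = -2009235/9023542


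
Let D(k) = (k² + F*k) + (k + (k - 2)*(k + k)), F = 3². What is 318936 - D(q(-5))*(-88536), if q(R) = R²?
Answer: 179604336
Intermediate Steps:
F = 9
D(k) = k² + 10*k + 2*k*(-2 + k) (D(k) = (k² + 9*k) + (k + (k - 2)*(k + k)) = (k² + 9*k) + (k + (-2 + k)*(2*k)) = (k² + 9*k) + (k + 2*k*(-2 + k)) = k² + 10*k + 2*k*(-2 + k))
318936 - D(q(-5))*(-88536) = 318936 - 3*(-5)²*(2 + (-5)²)*(-88536) = 318936 - 3*25*(2 + 25)*(-88536) = 318936 - 3*25*27*(-88536) = 318936 - 2025*(-88536) = 318936 - 1*(-179285400) = 318936 + 179285400 = 179604336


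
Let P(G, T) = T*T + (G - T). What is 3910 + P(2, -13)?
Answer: 4094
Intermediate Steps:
P(G, T) = G + T² - T (P(G, T) = T² + (G - T) = G + T² - T)
3910 + P(2, -13) = 3910 + (2 + (-13)² - 1*(-13)) = 3910 + (2 + 169 + 13) = 3910 + 184 = 4094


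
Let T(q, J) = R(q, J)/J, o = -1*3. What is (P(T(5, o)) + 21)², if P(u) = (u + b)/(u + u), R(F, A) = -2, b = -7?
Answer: 4225/16 ≈ 264.06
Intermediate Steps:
o = -3
T(q, J) = -2/J
P(u) = (-7 + u)/(2*u) (P(u) = (u - 7)/(u + u) = (-7 + u)/((2*u)) = (-7 + u)*(1/(2*u)) = (-7 + u)/(2*u))
(P(T(5, o)) + 21)² = ((-7 - 2/(-3))/(2*((-2/(-3)))) + 21)² = ((-7 - 2*(-⅓))/(2*((-2*(-⅓)))) + 21)² = ((-7 + ⅔)/(2*(⅔)) + 21)² = ((½)*(3/2)*(-19/3) + 21)² = (-19/4 + 21)² = (65/4)² = 4225/16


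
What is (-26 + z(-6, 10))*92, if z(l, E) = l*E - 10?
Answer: -8832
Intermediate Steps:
z(l, E) = -10 + E*l (z(l, E) = E*l - 10 = -10 + E*l)
(-26 + z(-6, 10))*92 = (-26 + (-10 + 10*(-6)))*92 = (-26 + (-10 - 60))*92 = (-26 - 70)*92 = -96*92 = -8832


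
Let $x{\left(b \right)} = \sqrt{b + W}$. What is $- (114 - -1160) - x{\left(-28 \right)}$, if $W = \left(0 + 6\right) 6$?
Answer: $-1274 - 2 \sqrt{2} \approx -1276.8$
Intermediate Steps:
$W = 36$ ($W = 6 \cdot 6 = 36$)
$x{\left(b \right)} = \sqrt{36 + b}$ ($x{\left(b \right)} = \sqrt{b + 36} = \sqrt{36 + b}$)
$- (114 - -1160) - x{\left(-28 \right)} = - (114 - -1160) - \sqrt{36 - 28} = - (114 + 1160) - \sqrt{8} = \left(-1\right) 1274 - 2 \sqrt{2} = -1274 - 2 \sqrt{2}$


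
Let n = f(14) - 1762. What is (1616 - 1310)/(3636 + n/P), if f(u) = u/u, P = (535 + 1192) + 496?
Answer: 226746/2693689 ≈ 0.084177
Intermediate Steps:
P = 2223 (P = 1727 + 496 = 2223)
f(u) = 1
n = -1761 (n = 1 - 1762 = -1761)
(1616 - 1310)/(3636 + n/P) = (1616 - 1310)/(3636 - 1761/2223) = 306/(3636 - 1761*1/2223) = 306/(3636 - 587/741) = 306/(2693689/741) = 306*(741/2693689) = 226746/2693689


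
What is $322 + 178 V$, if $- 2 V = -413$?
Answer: $37079$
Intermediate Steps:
$V = \frac{413}{2}$ ($V = \left(- \frac{1}{2}\right) \left(-413\right) = \frac{413}{2} \approx 206.5$)
$322 + 178 V = 322 + 178 \cdot \frac{413}{2} = 322 + 36757 = 37079$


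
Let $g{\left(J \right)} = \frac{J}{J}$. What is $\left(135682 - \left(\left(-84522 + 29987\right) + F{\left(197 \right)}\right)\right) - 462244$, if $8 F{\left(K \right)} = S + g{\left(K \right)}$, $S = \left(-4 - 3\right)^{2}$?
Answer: $- \frac{1088133}{4} \approx -2.7203 \cdot 10^{5}$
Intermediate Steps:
$g{\left(J \right)} = 1$
$S = 49$ ($S = \left(-7\right)^{2} = 49$)
$F{\left(K \right)} = \frac{25}{4}$ ($F{\left(K \right)} = \frac{49 + 1}{8} = \frac{1}{8} \cdot 50 = \frac{25}{4}$)
$\left(135682 - \left(\left(-84522 + 29987\right) + F{\left(197 \right)}\right)\right) - 462244 = \left(135682 - \left(\left(-84522 + 29987\right) + \frac{25}{4}\right)\right) - 462244 = \left(135682 - \left(-54535 + \frac{25}{4}\right)\right) - 462244 = \left(135682 - - \frac{218115}{4}\right) - 462244 = \left(135682 + \frac{218115}{4}\right) - 462244 = \frac{760843}{4} - 462244 = - \frac{1088133}{4}$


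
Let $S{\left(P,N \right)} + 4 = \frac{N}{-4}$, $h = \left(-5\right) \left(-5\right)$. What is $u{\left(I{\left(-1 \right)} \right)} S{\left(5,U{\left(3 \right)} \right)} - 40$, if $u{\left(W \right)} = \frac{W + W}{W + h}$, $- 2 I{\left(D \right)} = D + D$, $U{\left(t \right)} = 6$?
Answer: $- \frac{1051}{26} \approx -40.423$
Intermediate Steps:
$h = 25$
$I{\left(D \right)} = - D$ ($I{\left(D \right)} = - \frac{D + D}{2} = - \frac{2 D}{2} = - D$)
$S{\left(P,N \right)} = -4 - \frac{N}{4}$ ($S{\left(P,N \right)} = -4 + \frac{N}{-4} = -4 + N \left(- \frac{1}{4}\right) = -4 - \frac{N}{4}$)
$u{\left(W \right)} = \frac{2 W}{25 + W}$ ($u{\left(W \right)} = \frac{W + W}{W + 25} = \frac{2 W}{25 + W}$)
$u{\left(I{\left(-1 \right)} \right)} S{\left(5,U{\left(3 \right)} \right)} - 40 = \frac{2 \left(\left(-1\right) \left(-1\right)\right)}{25 - -1} \left(-4 - \frac{3}{2}\right) - 40 = 2 \cdot 1 \frac{1}{25 + 1} \left(-4 - \frac{3}{2}\right) - 40 = 2 \cdot 1 \cdot \frac{1}{26} \left(- \frac{11}{2}\right) - 40 = \frac{1}{13} \left(- \frac{11}{2}\right) - 40 = - \frac{11}{26} - 40 = - \frac{1051}{26}$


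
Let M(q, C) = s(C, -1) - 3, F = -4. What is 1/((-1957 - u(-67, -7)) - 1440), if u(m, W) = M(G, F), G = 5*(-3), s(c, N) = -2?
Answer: -1/3392 ≈ -0.00029481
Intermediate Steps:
G = -15
M(q, C) = -5 (M(q, C) = -2 - 3 = -5)
u(m, W) = -5
1/((-1957 - u(-67, -7)) - 1440) = 1/((-1957 - 1*(-5)) - 1440) = 1/((-1957 + 5) - 1440) = 1/(-1952 - 1440) = 1/(-3392) = -1/3392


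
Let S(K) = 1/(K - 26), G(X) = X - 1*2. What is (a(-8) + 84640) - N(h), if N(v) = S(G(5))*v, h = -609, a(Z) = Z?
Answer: 1945927/23 ≈ 84606.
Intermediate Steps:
G(X) = -2 + X (G(X) = X - 2 = -2 + X)
S(K) = 1/(-26 + K)
N(v) = -v/23 (N(v) = v/(-26 + (-2 + 5)) = v/(-26 + 3) = v/(-23) = -v/23)
(a(-8) + 84640) - N(h) = (-8 + 84640) - (-1)*(-609)/23 = 84632 - 1*609/23 = 84632 - 609/23 = 1945927/23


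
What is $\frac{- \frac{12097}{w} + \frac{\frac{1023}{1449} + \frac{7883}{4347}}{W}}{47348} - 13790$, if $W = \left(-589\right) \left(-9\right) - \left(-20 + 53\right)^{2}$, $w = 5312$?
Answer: $- \frac{15876032685755643311}{1151271401769216} \approx -13790.0$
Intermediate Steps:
$W = 4212$ ($W = 5301 - 33^{2} = 5301 - 1089 = 4212$)
$\frac{- \frac{12097}{w} + \frac{\frac{1023}{1449} + \frac{7883}{4347}}{W}}{47348} - 13790 = \frac{- \frac{12097}{5312} + \frac{\frac{1023}{1449} + \frac{7883}{4347}}{4212}}{47348} - 13790 = \left(\left(-12097\right) \frac{1}{5312} + \left(1023 \cdot \frac{1}{1449} + 7883 \cdot \frac{1}{4347}\right) \frac{1}{4212}\right) \frac{1}{47348} - 13790 = \left(- \frac{12097}{5312} + \left(\frac{341}{483} + \frac{7883}{4347}\right) \frac{1}{4212}\right) \frac{1}{47348} - 13790 = \left(- \frac{12097}{5312} + \frac{10952}{4347} \cdot \frac{1}{4212}\right) \frac{1}{47348} - 13790 = \left(- \frac{12097}{5312} + \frac{2738}{4577391}\right) \frac{1}{47348} - 13790 = \left(- \frac{55358154671}{24315100992}\right) \frac{1}{47348} - 13790 = - \frac{55358154671}{1151271401769216} - 13790 = - \frac{15876032685755643311}{1151271401769216}$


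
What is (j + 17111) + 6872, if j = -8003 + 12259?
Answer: 28239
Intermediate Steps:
j = 4256
(j + 17111) + 6872 = (4256 + 17111) + 6872 = 21367 + 6872 = 28239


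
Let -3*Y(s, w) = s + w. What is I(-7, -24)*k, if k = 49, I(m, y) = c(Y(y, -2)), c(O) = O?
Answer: 1274/3 ≈ 424.67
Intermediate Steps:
Y(s, w) = -s/3 - w/3 (Y(s, w) = -(s + w)/3 = -s/3 - w/3)
I(m, y) = ⅔ - y/3 (I(m, y) = -y/3 - ⅓*(-2) = -y/3 + ⅔ = ⅔ - y/3)
I(-7, -24)*k = (⅔ - ⅓*(-24))*49 = (⅔ + 8)*49 = (26/3)*49 = 1274/3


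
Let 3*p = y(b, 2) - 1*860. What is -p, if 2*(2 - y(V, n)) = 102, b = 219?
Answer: 303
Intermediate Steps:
y(V, n) = -49 (y(V, n) = 2 - ½*102 = 2 - 51 = -49)
p = -303 (p = (-49 - 1*860)/3 = (-49 - 860)/3 = (⅓)*(-909) = -303)
-p = -1*(-303) = 303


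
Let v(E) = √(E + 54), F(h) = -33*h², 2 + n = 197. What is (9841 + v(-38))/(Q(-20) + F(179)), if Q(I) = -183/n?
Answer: -639925/68728006 ≈ -0.0093110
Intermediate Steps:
n = 195 (n = -2 + 197 = 195)
v(E) = √(54 + E)
Q(I) = -61/65 (Q(I) = -183/195 = -183*1/195 = -61/65)
(9841 + v(-38))/(Q(-20) + F(179)) = (9841 + √(54 - 38))/(-61/65 - 33*179²) = (9841 + √16)/(-61/65 - 33*32041) = (9841 + 4)/(-61/65 - 1057353) = 9845/(-68728006/65) = 9845*(-65/68728006) = -639925/68728006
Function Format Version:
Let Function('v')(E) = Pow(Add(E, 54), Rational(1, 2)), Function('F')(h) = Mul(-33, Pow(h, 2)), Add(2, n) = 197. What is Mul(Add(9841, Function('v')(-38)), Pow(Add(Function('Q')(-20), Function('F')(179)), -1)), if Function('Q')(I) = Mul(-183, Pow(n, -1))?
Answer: Rational(-639925, 68728006) ≈ -0.0093110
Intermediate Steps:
n = 195 (n = Add(-2, 197) = 195)
Function('v')(E) = Pow(Add(54, E), Rational(1, 2))
Function('Q')(I) = Rational(-61, 65) (Function('Q')(I) = Mul(-183, Pow(195, -1)) = Mul(-183, Rational(1, 195)) = Rational(-61, 65))
Mul(Add(9841, Function('v')(-38)), Pow(Add(Function('Q')(-20), Function('F')(179)), -1)) = Mul(Add(9841, Pow(Add(54, -38), Rational(1, 2))), Pow(Add(Rational(-61, 65), Mul(-33, Pow(179, 2))), -1)) = Mul(Add(9841, Pow(16, Rational(1, 2))), Pow(Add(Rational(-61, 65), Mul(-33, 32041)), -1)) = Mul(Add(9841, 4), Pow(Add(Rational(-61, 65), -1057353), -1)) = Mul(9845, Pow(Rational(-68728006, 65), -1)) = Mul(9845, Rational(-65, 68728006)) = Rational(-639925, 68728006)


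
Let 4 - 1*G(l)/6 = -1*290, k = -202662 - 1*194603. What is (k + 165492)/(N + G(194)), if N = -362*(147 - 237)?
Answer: -231773/34344 ≈ -6.7486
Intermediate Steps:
k = -397265 (k = -202662 - 194603 = -397265)
N = 32580 (N = -362*(-90) = 32580)
G(l) = 1764 (G(l) = 24 - (-6)*290 = 24 - 6*(-290) = 24 + 1740 = 1764)
(k + 165492)/(N + G(194)) = (-397265 + 165492)/(32580 + 1764) = -231773/34344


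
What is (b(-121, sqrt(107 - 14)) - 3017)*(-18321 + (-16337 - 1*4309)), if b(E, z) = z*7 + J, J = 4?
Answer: 117407571 - 272769*sqrt(93) ≈ 1.1478e+8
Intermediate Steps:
b(E, z) = 4 + 7*z (b(E, z) = z*7 + 4 = 7*z + 4 = 4 + 7*z)
(b(-121, sqrt(107 - 14)) - 3017)*(-18321 + (-16337 - 1*4309)) = ((4 + 7*sqrt(107 - 14)) - 3017)*(-18321 + (-16337 - 1*4309)) = ((4 + 7*sqrt(93)) - 3017)*(-18321 + (-16337 - 4309)) = (-3013 + 7*sqrt(93))*(-18321 - 20646) = (-3013 + 7*sqrt(93))*(-38967) = 117407571 - 272769*sqrt(93)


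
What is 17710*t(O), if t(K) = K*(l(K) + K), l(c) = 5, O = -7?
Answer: 247940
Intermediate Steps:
t(K) = K*(5 + K)
17710*t(O) = 17710*(-7*(5 - 7)) = 17710*(-7*(-2)) = 17710*14 = 247940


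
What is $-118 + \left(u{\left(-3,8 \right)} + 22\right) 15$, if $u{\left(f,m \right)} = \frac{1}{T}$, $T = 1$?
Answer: $227$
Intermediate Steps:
$u{\left(f,m \right)} = 1$ ($u{\left(f,m \right)} = 1^{-1} = 1$)
$-118 + \left(u{\left(-3,8 \right)} + 22\right) 15 = -118 + \left(1 + 22\right) 15 = -118 + 23 \cdot 15 = -118 + 345 = 227$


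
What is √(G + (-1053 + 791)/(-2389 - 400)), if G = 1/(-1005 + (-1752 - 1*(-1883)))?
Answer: √551379515614/2437586 ≈ 0.30463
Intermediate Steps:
G = -1/874 (G = 1/(-1005 + (-1752 + 1883)) = 1/(-1005 + 131) = 1/(-874) = -1/874 ≈ -0.0011442)
√(G + (-1053 + 791)/(-2389 - 400)) = √(-1/874 + (-1053 + 791)/(-2389 - 400)) = √(-1/874 - 262/(-2789)) = √(-1/874 - 262*(-1/2789)) = √(-1/874 + 262/2789) = √(226199/2437586) = √551379515614/2437586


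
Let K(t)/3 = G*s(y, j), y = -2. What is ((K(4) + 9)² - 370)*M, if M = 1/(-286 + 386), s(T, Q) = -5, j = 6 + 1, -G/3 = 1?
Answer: 1273/50 ≈ 25.460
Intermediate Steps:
G = -3 (G = -3*1 = -3)
j = 7
K(t) = 45 (K(t) = 3*(-3*(-5)) = 3*15 = 45)
M = 1/100 ≈ 0.010000
((K(4) + 9)² - 370)*M = ((45 + 9)² - 370)*(1/100) = (54² - 370)*(1/100) = (2916 - 370)*(1/100) = 2546*(1/100) = 1273/50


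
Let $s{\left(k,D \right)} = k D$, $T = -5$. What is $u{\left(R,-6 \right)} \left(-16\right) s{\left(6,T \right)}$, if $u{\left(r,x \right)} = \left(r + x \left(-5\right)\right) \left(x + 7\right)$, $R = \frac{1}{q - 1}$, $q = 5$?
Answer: $14520$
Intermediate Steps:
$R = \frac{1}{4}$ ($R = \frac{1}{5 - 1} = \frac{1}{4} \approx 0.25$)
$s{\left(k,D \right)} = D k$
$u{\left(r,x \right)} = \left(7 + x\right) \left(r - 5 x\right)$ ($u{\left(r,x \right)} = \left(r - 5 x\right) \left(7 + x\right) = \left(7 + x\right) \left(r - 5 x\right)$)
$u{\left(R,-6 \right)} \left(-16\right) s{\left(6,T \right)} = \left(\left(-35\right) \left(-6\right) - 5 \left(-6\right)^{2} + 7 \cdot \frac{1}{4} + \frac{1}{4} \left(-6\right)\right) \left(-16\right) \left(\left(-5\right) 6\right) = \left(210 - 180 + \frac{7}{4} - \frac{3}{2}\right) \left(-16\right) \left(-30\right) = \frac{121}{4} \left(-16\right) \left(-30\right) = \left(-484\right) \left(-30\right) = 14520$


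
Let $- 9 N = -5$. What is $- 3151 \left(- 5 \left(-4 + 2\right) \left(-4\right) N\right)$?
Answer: $\frac{630200}{9} \approx 70022.0$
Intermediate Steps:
$N = \frac{5}{9}$ ($N = \left(- \frac{1}{9}\right) \left(-5\right) = \frac{5}{9} \approx 0.55556$)
$- 3151 \left(- 5 \left(-4 + 2\right) \left(-4\right) N\right) = - 3151 \left(- 5 \left(-4 + 2\right) \left(-4\right) \frac{5}{9}\right) = - 3151 \left(- 5 \left(-2\right) \left(-4\right) \frac{5}{9}\right) = - 3151 \left(- 5 \cdot 8 \cdot \frac{5}{9}\right) = - 3151 \left(\left(-5\right) \frac{40}{9}\right) = \left(-3151\right) \left(- \frac{200}{9}\right) = \frac{630200}{9}$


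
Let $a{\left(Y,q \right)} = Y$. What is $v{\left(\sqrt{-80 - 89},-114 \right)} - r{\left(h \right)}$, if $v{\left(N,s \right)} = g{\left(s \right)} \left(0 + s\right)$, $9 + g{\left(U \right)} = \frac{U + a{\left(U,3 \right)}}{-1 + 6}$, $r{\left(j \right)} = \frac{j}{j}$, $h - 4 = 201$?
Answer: $\frac{31117}{5} \approx 6223.4$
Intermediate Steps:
$h = 205$ ($h = 4 + 201 = 205$)
$r{\left(j \right)} = 1$
$g{\left(U \right)} = -9 + \frac{2 U}{5}$ ($g{\left(U \right)} = -9 + \frac{U + U}{-1 + 6} = -9 + \frac{2 U}{5}$)
$v{\left(N,s \right)} = s \left(-9 + \frac{2 s}{5}\right)$ ($v{\left(N,s \right)} = \left(-9 + \frac{2 s}{5}\right) \left(0 + s\right) = \left(-9 + \frac{2 s}{5}\right) s = s \left(-9 + \frac{2 s}{5}\right)$)
$v{\left(\sqrt{-80 - 89},-114 \right)} - r{\left(h \right)} = \frac{1}{5} \left(-114\right) \left(-45 + 2 \left(-114\right)\right) - 1 = \frac{1}{5} \left(-114\right) \left(-45 - 228\right) - 1 = \frac{1}{5} \left(-114\right) \left(-273\right) - 1 = \frac{31122}{5} - 1 = \frac{31117}{5}$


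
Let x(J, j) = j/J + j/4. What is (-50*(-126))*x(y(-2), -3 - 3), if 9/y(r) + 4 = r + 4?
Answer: -1050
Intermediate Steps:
y(r) = 9/r (y(r) = 9/(-4 + (r + 4)) = 9/(-4 + (4 + r)) = 9/r)
x(J, j) = j/4 + j/J (x(J, j) = j/J + j*(1/4) = j/J + j/4 = j/4 + j/J)
(-50*(-126))*x(y(-2), -3 - 3) = (-50*(-126))*((-3 - 3)/4 + (-3 - 3)/((9/(-2)))) = 6300*((1/4)*(-6) - 6/(9*(-1/2))) = 6300*(-3/2 - 6/(-9/2)) = 6300*(-3/2 - 6*(-2/9)) = 6300*(-3/2 + 4/3) = 6300*(-1/6) = -1050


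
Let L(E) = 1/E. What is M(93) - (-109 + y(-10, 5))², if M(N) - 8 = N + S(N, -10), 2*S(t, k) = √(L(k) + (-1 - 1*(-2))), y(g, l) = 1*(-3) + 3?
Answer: -11780 + 3*√10/20 ≈ -11780.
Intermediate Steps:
y(g, l) = 0 (y(g, l) = -3 + 3 = 0)
S(t, k) = √(1 + 1/k)/2 (S(t, k) = √(1/k + (-1 - 1*(-2)))/2 = √(1/k + (-1 + 2))/2 = √(1/k + 1)/2 = √(1 + 1/k)/2)
M(N) = 8 + N + 3*√10/20 (M(N) = 8 + (N + √((1 - 10)/(-10))/2) = 8 + (N + √(-⅒*(-9))/2) = 8 + (N + √(9/10)/2) = 8 + (N + (3*√10/10)/2) = 8 + (N + 3*√10/20) = 8 + N + 3*√10/20)
M(93) - (-109 + y(-10, 5))² = (8 + 93 + 3*√10/20) - (-109 + 0)² = (101 + 3*√10/20) - 1*(-109)² = (101 + 3*√10/20) - 1*11881 = (101 + 3*√10/20) - 11881 = -11780 + 3*√10/20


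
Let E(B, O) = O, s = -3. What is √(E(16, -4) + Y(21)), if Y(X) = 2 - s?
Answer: 1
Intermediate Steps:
Y(X) = 5 (Y(X) = 2 - 1*(-3) = 2 + 3 = 5)
√(E(16, -4) + Y(21)) = √(-4 + 5) = √1 = 1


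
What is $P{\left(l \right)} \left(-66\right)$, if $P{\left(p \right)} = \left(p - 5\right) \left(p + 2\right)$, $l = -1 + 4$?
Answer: $660$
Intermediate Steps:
$l = 3$
$P{\left(p \right)} = \left(-5 + p\right) \left(2 + p\right)$
$P{\left(l \right)} \left(-66\right) = \left(-10 + 3^{2} - 9\right) \left(-66\right) = \left(-10 + 9 - 9\right) \left(-66\right) = \left(-10\right) \left(-66\right) = 660$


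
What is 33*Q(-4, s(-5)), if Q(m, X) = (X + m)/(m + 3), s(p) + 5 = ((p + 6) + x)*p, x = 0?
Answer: 462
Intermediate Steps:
s(p) = -5 + p*(6 + p) (s(p) = -5 + ((p + 6) + 0)*p = -5 + ((6 + p) + 0)*p = -5 + (6 + p)*p = -5 + p*(6 + p))
Q(m, X) = (X + m)/(3 + m)
33*Q(-4, s(-5)) = 33*(((-5 + (-5)² + 6*(-5)) - 4)/(3 - 4)) = 33*(((-5 + 25 - 30) - 4)/(-1)) = 33*(-(-10 - 4)) = 33*(-1*(-14)) = 33*14 = 462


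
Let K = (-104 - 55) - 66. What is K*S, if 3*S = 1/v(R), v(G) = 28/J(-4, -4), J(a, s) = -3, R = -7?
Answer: 225/28 ≈ 8.0357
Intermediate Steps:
v(G) = -28/3 (v(G) = 28/(-3) = 28*(-⅓) = -28/3)
K = -225 (K = -159 - 66 = -225)
S = -1/28 (S = 1/(3*(-28/3)) = (⅓)*(-3/28) = -1/28 ≈ -0.035714)
K*S = -225*(-1/28) = 225/28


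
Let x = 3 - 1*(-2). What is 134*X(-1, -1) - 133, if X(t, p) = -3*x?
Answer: -2143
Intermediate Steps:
x = 5 (x = 3 + 2 = 5)
X(t, p) = -15 (X(t, p) = -3*5 = -15)
134*X(-1, -1) - 133 = 134*(-15) - 133 = -2010 - 133 = -2143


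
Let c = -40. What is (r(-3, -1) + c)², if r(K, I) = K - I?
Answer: 1764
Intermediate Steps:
(r(-3, -1) + c)² = ((-3 - 1*(-1)) - 40)² = ((-3 + 1) - 40)² = (-2 - 40)² = (-42)² = 1764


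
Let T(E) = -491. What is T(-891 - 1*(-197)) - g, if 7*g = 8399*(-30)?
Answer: 248533/7 ≈ 35505.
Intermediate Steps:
g = -251970/7 (g = (8399*(-30))/7 = (⅐)*(-251970) = -251970/7 ≈ -35996.)
T(-891 - 1*(-197)) - g = -491 - 1*(-251970/7) = -491 + 251970/7 = 248533/7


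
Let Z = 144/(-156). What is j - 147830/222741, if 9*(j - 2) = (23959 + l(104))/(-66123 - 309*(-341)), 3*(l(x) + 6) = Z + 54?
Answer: 53191237909/37880670906 ≈ 1.4042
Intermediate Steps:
Z = -12/13 (Z = 144*(-1/156) = -12/13 ≈ -0.92308)
l(x) = 152/13 (l(x) = -6 + (-12/13 + 54)/3 = -6 + (1/3)*(690/13) = -6 + 230/13 = 152/13)
j = 3165061/1530594 (j = 2 + ((23959 + 152/13)/(-66123 - 309*(-341)))/9 = 2 + (311619/(13*(-66123 + 105369)))/9 = 2 + ((311619/13)/39246)/9 = 2 + ((311619/13)*(1/39246))/9 = 2 + (1/9)*(103873/170066) = 2 + 103873/1530594 = 3165061/1530594 ≈ 2.0679)
j - 147830/222741 = 3165061/1530594 - 147830/222741 = 53191237909/37880670906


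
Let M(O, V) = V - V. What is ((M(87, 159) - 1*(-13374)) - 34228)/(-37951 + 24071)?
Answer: 10427/6940 ≈ 1.5024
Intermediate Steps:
M(O, V) = 0
((M(87, 159) - 1*(-13374)) - 34228)/(-37951 + 24071) = ((0 - 1*(-13374)) - 34228)/(-37951 + 24071) = ((0 + 13374) - 34228)/(-13880) = (13374 - 34228)*(-1/13880) = -20854*(-1/13880) = 10427/6940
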